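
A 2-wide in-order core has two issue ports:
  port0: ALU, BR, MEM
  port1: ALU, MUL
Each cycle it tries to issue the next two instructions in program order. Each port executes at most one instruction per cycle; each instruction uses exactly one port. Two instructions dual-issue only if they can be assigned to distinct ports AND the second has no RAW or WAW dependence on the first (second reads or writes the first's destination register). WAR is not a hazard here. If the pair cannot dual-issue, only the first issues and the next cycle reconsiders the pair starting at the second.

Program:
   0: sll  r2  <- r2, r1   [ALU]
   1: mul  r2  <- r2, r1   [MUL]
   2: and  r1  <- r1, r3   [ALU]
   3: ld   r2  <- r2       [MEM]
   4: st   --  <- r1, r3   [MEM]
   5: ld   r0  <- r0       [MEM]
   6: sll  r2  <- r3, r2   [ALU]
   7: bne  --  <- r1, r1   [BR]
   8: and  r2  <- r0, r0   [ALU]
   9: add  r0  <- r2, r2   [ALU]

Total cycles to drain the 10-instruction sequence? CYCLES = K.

CYCLES = 7

c0: i0 sll  RAW+WAW r2
c1: i1/i2 mul and  2-wide
c2: i3 ld  no-port MEM/MEM
c3: i4 st  no-port MEM/MEM
c4: i5/i6 ld sll  2-wide
c5: i7/i8 bne and  2-wide
c6: i9 add  tail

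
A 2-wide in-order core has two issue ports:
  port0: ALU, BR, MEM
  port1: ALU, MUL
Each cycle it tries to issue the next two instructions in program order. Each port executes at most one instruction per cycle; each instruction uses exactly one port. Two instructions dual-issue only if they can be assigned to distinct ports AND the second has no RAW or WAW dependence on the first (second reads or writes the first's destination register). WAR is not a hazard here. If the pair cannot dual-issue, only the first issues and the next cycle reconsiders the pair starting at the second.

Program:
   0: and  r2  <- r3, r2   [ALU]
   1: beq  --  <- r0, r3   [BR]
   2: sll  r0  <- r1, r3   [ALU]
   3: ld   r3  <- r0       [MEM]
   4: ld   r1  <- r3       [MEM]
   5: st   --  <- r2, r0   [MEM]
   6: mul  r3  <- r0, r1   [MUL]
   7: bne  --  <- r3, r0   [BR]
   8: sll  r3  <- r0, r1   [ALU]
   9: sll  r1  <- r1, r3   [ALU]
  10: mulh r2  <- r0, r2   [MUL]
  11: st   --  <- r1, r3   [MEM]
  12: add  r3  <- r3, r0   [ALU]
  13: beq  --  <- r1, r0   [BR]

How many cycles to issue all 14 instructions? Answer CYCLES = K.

CYCLES = 9

[0] i0/i1  and.ALU+beq.BR  -- pair
[1] i2  sll.ALU  -- RAW r0
[2] i3  ld.MEM  -- no-port MEM/MEM
[3] i4  ld.MEM  -- no-port MEM/MEM
[4] i5/i6  st.MEM+mul.MUL  -- pair
[5] i7/i8  bne.BR+sll.ALU  -- pair
[6] i9/i10  sll.ALU+mulh.MUL  -- pair
[7] i11/i12  st.MEM+add.ALU  -- pair
[8] i13  beq.BR  -- tail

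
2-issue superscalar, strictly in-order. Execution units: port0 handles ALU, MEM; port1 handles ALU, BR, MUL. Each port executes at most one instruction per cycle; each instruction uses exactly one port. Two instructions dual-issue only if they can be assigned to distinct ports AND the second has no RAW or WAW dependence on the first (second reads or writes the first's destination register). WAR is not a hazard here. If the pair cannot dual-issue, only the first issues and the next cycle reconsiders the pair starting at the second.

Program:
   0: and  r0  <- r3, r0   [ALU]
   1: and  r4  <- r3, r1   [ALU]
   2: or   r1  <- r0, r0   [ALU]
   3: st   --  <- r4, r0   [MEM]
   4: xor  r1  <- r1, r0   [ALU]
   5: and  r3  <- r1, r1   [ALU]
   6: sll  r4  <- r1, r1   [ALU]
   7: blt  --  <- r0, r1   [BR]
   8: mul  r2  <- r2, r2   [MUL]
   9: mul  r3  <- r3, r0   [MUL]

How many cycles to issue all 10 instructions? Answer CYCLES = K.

CYCLES = 7

c0: i0,i1 and.ALU+and.ALU  pair
c1: i2,i3 or.ALU+st.MEM  pair
c2: i4 xor.ALU  RAW r1
c3: i5,i6 and.ALU+sll.ALU  pair
c4: i7 blt.BR  no-port BR/MUL
c5: i8 mul.MUL  no-port MUL/MUL
c6: i9 mul.MUL  tail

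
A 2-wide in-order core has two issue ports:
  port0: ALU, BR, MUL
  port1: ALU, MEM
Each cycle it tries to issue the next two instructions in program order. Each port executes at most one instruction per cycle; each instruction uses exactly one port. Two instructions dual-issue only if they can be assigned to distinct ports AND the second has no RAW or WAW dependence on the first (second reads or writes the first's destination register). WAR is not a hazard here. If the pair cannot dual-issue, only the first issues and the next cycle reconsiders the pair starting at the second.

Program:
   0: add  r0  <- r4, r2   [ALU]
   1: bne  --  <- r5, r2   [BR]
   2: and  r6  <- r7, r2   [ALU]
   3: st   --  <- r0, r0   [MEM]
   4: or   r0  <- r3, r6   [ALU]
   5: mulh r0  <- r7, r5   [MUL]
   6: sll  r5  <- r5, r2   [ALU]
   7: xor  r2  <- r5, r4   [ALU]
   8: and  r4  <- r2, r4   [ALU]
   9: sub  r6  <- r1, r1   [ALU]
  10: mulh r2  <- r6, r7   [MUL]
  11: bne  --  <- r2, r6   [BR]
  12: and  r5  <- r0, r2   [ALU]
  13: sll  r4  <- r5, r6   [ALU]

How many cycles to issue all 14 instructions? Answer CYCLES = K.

[0] i0/i1  add.ALU bne.BR  -- dual
[1] i2/i3  and.ALU st.MEM  -- dual
[2] i4  or.ALU  -- WAW r0
[3] i5/i6  mulh.MUL sll.ALU  -- dual
[4] i7  xor.ALU  -- RAW r2
[5] i8/i9  and.ALU sub.ALU  -- dual
[6] i10  mulh.MUL  -- no-port MUL/BR
[7] i11/i12  bne.BR and.ALU  -- dual
[8] i13  sll.ALU  -- tail

CYCLES = 9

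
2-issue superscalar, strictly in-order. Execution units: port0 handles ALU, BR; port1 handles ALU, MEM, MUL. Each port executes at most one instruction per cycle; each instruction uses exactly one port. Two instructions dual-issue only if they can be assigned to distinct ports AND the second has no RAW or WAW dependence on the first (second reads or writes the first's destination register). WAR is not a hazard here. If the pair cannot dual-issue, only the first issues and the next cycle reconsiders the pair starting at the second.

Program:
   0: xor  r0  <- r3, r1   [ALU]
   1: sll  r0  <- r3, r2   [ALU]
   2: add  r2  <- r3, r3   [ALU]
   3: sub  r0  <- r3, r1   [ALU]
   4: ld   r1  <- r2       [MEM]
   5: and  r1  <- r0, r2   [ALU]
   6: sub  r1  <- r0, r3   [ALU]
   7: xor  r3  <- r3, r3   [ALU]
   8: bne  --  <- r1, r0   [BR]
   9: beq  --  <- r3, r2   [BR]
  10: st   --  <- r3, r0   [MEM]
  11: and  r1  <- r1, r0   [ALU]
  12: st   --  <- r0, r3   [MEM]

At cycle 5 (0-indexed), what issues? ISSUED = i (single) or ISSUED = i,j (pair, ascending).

ISSUED = 8

0. xor.ALU @i0  | WAW r0
1. sll.ALU add.ALU @i1+i2  | 2-wide
2. sub.ALU ld.MEM @i3+i4  | 2-wide
3. and.ALU @i5  | WAW r1
4. sub.ALU xor.ALU @i6+i7  | 2-wide
5. bne.BR @i8  | no-port BR/BR
6. beq.BR st.MEM @i9+i10  | 2-wide
7. and.ALU st.MEM @i11+i12  | 2-wide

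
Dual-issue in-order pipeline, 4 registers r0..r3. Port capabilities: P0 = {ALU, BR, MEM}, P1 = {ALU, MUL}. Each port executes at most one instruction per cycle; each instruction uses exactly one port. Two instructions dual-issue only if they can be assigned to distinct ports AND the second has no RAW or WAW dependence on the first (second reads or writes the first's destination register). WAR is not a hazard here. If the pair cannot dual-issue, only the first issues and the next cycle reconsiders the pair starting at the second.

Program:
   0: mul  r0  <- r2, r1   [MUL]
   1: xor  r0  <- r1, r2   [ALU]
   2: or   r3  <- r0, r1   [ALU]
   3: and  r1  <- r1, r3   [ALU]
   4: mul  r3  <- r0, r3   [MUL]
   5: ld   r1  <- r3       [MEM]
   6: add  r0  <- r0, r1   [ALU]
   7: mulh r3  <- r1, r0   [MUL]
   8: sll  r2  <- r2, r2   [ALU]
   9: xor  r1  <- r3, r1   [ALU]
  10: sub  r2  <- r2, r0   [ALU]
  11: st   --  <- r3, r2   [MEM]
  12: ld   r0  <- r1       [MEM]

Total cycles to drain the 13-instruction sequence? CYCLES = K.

CYCLES = 10

c0: i0 mul.MUL  WAW r0
c1: i1 xor.ALU  RAW r0
c2: i2 or.ALU  RAW r3
c3: i3/i4 and.ALU mul.MUL  pair
c4: i5 ld.MEM  RAW r1
c5: i6 add.ALU  RAW r0
c6: i7/i8 mulh.MUL sll.ALU  pair
c7: i9/i10 xor.ALU sub.ALU  pair
c8: i11 st.MEM  no-port MEM/MEM
c9: i12 ld.MEM  tail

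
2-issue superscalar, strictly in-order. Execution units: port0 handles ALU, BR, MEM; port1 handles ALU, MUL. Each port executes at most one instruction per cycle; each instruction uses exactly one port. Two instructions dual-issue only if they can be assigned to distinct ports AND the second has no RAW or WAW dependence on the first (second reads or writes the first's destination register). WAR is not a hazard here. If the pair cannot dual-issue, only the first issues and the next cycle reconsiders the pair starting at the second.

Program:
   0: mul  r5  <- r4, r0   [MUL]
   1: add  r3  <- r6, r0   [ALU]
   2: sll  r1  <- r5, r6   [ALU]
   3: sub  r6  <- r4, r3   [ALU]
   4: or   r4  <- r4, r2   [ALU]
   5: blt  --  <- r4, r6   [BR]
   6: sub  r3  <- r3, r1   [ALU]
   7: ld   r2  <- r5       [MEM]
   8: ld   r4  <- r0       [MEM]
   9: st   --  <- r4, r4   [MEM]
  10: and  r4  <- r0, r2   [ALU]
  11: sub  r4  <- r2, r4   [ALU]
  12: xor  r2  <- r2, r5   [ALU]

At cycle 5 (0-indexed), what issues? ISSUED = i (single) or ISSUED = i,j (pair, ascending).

  cy0 -> i0&i1 (mul+add) 2-wide
  cy1 -> i2&i3 (sll+sub) 2-wide
  cy2 -> i4 (or) RAW r4
  cy3 -> i5&i6 (blt+sub) 2-wide
  cy4 -> i7 (ld) no-port MEM/MEM
  cy5 -> i8 (ld) no-port MEM/MEM
  cy6 -> i9&i10 (st+and) 2-wide
  cy7 -> i11&i12 (sub+xor) 2-wide

ISSUED = 8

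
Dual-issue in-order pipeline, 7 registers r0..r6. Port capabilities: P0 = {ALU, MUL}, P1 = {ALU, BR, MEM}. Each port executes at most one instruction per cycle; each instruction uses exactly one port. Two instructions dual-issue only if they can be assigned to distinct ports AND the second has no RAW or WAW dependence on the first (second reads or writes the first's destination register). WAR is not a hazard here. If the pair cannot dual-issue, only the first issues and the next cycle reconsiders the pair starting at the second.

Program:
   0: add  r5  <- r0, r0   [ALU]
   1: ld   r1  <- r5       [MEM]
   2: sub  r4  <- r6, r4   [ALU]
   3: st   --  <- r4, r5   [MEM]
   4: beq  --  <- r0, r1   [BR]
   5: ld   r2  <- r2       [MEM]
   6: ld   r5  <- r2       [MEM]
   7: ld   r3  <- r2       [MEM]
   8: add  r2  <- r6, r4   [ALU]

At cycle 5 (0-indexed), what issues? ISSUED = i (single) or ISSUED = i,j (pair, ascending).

t=0 i0:add ; RAW r5
t=1 i1+i2:ld+sub ; 2-wide
t=2 i3:st ; no-port MEM/BR
t=3 i4:beq ; no-port BR/MEM
t=4 i5:ld ; no-port MEM/MEM
t=5 i6:ld ; no-port MEM/MEM
t=6 i7+i8:ld+add ; 2-wide

ISSUED = 6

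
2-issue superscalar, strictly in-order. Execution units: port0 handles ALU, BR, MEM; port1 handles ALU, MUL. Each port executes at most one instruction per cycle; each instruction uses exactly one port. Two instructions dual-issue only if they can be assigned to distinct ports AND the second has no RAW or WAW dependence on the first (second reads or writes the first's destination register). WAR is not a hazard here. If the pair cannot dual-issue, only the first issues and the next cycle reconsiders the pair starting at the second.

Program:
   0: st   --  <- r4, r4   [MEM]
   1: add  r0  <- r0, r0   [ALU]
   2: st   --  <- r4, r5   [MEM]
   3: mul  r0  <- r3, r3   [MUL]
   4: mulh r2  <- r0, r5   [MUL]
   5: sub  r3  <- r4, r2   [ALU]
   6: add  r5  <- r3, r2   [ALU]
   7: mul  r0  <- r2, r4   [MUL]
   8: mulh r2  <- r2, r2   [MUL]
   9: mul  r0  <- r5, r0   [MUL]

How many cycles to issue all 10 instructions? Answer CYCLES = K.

[0] i0,i1  st.MEM add.ALU  -- pair
[1] i2,i3  st.MEM mul.MUL  -- pair
[2] i4  mulh.MUL  -- RAW r2
[3] i5  sub.ALU  -- RAW r3
[4] i6,i7  add.ALU mul.MUL  -- pair
[5] i8  mulh.MUL  -- no-port MUL/MUL
[6] i9  mul.MUL  -- tail

CYCLES = 7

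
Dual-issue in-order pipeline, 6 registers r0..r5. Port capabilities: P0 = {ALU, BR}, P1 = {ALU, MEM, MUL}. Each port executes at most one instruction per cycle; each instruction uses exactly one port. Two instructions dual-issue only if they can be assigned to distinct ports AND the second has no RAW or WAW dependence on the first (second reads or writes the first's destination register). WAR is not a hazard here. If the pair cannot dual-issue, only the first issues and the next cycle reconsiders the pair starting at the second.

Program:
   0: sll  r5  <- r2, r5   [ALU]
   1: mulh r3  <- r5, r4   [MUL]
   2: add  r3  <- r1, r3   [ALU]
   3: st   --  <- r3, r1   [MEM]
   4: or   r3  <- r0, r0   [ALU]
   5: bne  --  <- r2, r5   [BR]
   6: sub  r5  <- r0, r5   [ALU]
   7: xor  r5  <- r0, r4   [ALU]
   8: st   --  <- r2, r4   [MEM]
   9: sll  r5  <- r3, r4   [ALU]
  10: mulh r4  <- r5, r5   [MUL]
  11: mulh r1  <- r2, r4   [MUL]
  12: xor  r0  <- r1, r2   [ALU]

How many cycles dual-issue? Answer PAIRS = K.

0. sll.ALU @i0  | RAW r5
1. mulh.MUL @i1  | RAW+WAW r3
2. add.ALU @i2  | RAW r3
3. st.MEM/or.ALU @i3,i4  | pair
4. bne.BR/sub.ALU @i5,i6  | pair
5. xor.ALU/st.MEM @i7,i8  | pair
6. sll.ALU @i9  | RAW r5
7. mulh.MUL @i10  | no-port MUL/MUL
8. mulh.MUL @i11  | RAW r1
9. xor.ALU @i12  | tail

PAIRS = 3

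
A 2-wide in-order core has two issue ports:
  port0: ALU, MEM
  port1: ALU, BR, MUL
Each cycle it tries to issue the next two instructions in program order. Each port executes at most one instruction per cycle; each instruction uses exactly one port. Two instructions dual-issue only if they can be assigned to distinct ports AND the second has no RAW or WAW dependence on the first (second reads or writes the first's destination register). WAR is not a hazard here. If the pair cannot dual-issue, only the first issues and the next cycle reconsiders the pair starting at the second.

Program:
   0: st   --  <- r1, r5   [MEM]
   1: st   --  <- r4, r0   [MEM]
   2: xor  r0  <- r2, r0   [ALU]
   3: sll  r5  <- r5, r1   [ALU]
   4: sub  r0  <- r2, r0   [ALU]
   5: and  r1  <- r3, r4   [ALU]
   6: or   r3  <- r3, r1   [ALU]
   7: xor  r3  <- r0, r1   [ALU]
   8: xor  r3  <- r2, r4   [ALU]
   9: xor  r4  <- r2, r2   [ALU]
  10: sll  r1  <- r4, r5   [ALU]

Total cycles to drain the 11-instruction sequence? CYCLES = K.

CYCLES = 8

t=0 i0:st ; no-port MEM/MEM
t=1 i1,i2:st+xor ; 2-wide
t=2 i3,i4:sll+sub ; 2-wide
t=3 i5:and ; RAW r1
t=4 i6:or ; WAW r3
t=5 i7:xor ; WAW r3
t=6 i8,i9:xor+xor ; 2-wide
t=7 i10:sll ; tail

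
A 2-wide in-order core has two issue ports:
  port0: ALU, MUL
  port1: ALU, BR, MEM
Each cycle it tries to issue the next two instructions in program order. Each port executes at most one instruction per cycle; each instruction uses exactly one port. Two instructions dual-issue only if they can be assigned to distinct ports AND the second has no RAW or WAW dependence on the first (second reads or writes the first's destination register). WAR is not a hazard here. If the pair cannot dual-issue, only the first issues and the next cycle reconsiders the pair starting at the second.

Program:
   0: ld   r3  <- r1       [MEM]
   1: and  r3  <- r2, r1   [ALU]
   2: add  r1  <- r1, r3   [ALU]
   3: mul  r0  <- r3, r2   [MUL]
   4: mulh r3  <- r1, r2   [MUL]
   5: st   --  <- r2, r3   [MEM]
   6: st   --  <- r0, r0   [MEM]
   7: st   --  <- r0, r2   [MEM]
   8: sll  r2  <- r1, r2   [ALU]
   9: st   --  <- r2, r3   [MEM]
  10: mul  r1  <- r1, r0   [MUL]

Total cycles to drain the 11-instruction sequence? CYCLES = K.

0. ld.MEM @i0  | WAW r3
1. and.ALU @i1  | RAW r3
2. add.ALU;mul.MUL @i2+i3  | 2-wide
3. mulh.MUL @i4  | RAW r3
4. st.MEM @i5  | no-port MEM/MEM
5. st.MEM @i6  | no-port MEM/MEM
6. st.MEM;sll.ALU @i7+i8  | 2-wide
7. st.MEM;mul.MUL @i9+i10  | 2-wide

CYCLES = 8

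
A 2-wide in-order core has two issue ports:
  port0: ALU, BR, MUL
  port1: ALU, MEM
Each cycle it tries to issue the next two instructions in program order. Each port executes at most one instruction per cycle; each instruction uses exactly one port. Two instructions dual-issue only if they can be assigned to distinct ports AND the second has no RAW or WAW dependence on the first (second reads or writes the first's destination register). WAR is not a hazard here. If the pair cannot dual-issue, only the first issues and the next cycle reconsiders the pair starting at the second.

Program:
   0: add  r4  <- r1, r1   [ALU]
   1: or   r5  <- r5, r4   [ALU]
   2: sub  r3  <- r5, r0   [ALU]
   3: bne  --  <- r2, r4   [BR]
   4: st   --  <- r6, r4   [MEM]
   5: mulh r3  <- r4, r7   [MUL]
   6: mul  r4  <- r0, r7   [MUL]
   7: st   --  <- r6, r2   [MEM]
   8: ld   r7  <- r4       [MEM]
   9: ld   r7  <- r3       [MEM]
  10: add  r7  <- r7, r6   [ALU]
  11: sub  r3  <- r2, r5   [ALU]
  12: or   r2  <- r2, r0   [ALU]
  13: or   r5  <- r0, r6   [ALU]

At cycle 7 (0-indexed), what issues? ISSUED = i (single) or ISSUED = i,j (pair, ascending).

ISSUED = 10,11

c0: i0 add  RAW r4
c1: i1 or  RAW r5
c2: i2,i3 sub+bne  pair
c3: i4,i5 st+mulh  pair
c4: i6,i7 mul+st  pair
c5: i8 ld  no-port MEM/MEM
c6: i9 ld  RAW+WAW r7
c7: i10,i11 add+sub  pair
c8: i12,i13 or+or  pair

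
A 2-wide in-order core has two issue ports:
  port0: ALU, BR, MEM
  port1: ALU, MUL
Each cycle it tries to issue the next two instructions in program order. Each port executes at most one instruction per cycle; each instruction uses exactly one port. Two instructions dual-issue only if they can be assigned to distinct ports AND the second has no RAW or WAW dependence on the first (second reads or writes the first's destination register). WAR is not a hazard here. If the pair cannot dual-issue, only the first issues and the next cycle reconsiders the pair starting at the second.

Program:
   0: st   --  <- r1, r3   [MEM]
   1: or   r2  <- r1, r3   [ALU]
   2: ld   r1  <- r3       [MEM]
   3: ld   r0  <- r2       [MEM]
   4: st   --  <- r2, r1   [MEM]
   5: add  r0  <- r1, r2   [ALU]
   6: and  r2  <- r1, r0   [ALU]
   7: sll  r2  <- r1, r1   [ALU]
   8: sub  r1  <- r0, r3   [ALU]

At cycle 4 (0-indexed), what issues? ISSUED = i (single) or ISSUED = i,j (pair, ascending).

ISSUED = 6

c0: i0+i1 st.MEM or.ALU  pair
c1: i2 ld.MEM  no-port MEM/MEM
c2: i3 ld.MEM  no-port MEM/MEM
c3: i4+i5 st.MEM add.ALU  pair
c4: i6 and.ALU  WAW r2
c5: i7+i8 sll.ALU sub.ALU  pair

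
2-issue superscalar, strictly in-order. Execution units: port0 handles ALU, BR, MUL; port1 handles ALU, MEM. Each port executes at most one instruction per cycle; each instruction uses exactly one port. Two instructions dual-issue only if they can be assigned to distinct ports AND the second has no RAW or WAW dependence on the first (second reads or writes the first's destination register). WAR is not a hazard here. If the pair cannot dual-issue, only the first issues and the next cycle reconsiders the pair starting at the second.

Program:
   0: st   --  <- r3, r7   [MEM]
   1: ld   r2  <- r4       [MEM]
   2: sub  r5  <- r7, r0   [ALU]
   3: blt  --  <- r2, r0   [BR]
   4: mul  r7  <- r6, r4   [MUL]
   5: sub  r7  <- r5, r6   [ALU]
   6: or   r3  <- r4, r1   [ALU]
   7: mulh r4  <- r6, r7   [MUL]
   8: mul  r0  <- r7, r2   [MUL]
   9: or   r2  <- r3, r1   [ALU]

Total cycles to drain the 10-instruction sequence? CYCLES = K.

t=0 i0:st ; no-port MEM/MEM
t=1 i1/i2:ld;sub ; dual
t=2 i3:blt ; no-port BR/MUL
t=3 i4:mul ; WAW r7
t=4 i5/i6:sub;or ; dual
t=5 i7:mulh ; no-port MUL/MUL
t=6 i8/i9:mul;or ; dual

CYCLES = 7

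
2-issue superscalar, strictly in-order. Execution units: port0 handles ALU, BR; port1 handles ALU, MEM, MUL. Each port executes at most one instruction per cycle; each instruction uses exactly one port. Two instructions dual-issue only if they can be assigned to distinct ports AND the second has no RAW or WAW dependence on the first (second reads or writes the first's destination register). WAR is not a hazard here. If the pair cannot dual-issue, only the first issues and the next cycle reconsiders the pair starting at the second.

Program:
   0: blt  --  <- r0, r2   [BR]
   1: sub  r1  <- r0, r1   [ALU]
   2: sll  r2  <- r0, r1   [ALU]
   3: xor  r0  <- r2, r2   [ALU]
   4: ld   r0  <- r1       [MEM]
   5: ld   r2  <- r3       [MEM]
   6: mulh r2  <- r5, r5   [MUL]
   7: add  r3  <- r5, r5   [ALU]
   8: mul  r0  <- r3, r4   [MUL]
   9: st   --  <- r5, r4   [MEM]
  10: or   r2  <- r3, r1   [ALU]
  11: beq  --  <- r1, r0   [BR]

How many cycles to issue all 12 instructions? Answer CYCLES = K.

0. blt sub @i0&i1  | pair
1. sll @i2  | RAW r2
2. xor @i3  | WAW r0
3. ld @i4  | no-port MEM/MEM
4. ld @i5  | no-port MEM/MUL
5. mulh add @i6&i7  | pair
6. mul @i8  | no-port MUL/MEM
7. st or @i9&i10  | pair
8. beq @i11  | tail

CYCLES = 9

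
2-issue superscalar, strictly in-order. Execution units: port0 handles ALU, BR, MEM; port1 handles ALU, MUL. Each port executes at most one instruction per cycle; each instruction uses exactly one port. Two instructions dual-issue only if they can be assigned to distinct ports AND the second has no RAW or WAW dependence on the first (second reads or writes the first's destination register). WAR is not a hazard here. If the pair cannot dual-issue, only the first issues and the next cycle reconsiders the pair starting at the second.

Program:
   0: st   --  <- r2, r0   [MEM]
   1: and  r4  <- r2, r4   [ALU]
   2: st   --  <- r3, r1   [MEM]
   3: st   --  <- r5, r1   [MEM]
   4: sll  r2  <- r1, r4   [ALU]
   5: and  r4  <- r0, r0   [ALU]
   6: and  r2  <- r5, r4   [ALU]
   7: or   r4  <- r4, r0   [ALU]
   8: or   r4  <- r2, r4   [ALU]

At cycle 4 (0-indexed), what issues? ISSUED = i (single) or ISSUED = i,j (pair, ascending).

#0 head=0: st.MEM+and.ALU i0,i1 2-wide
#1 head=2: st.MEM i2 no-port MEM/MEM
#2 head=3: st.MEM+sll.ALU i3,i4 2-wide
#3 head=5: and.ALU i5 RAW r4
#4 head=6: and.ALU+or.ALU i6,i7 2-wide
#5 head=8: or.ALU i8 tail

ISSUED = 6,7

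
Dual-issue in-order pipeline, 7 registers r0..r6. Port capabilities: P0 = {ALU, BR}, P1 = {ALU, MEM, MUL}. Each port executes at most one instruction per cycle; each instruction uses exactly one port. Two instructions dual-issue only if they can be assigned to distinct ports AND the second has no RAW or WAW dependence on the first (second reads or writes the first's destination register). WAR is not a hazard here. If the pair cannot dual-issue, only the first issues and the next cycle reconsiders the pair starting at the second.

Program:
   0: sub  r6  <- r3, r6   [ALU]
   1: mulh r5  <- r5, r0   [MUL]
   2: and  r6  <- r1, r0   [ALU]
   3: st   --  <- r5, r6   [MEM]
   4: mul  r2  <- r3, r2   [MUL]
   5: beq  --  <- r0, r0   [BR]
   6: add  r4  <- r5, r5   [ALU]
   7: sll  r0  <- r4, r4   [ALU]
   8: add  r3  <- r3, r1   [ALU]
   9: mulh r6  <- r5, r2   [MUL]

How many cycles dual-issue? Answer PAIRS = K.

PAIRS = 3

  cy0 -> i0,i1 (sub.ALU;mulh.MUL) dual
  cy1 -> i2 (and.ALU) RAW r6
  cy2 -> i3 (st.MEM) no-port MEM/MUL
  cy3 -> i4,i5 (mul.MUL;beq.BR) dual
  cy4 -> i6 (add.ALU) RAW r4
  cy5 -> i7,i8 (sll.ALU;add.ALU) dual
  cy6 -> i9 (mulh.MUL) tail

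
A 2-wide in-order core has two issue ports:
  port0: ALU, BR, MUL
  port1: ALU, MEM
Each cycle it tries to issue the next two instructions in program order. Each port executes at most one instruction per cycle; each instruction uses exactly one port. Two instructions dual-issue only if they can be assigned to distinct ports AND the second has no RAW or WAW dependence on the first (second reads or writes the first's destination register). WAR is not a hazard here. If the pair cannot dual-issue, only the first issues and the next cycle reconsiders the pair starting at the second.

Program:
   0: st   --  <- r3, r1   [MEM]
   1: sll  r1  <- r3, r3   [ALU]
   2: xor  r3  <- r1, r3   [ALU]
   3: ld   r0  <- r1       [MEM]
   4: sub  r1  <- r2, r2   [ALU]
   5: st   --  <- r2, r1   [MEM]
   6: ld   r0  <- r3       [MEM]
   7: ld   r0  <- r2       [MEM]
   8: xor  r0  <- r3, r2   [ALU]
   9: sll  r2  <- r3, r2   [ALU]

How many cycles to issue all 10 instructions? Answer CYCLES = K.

CYCLES = 7

  cy0 -> i0+i1 (st.MEM;sll.ALU) pair
  cy1 -> i2+i3 (xor.ALU;ld.MEM) pair
  cy2 -> i4 (sub.ALU) RAW r1
  cy3 -> i5 (st.MEM) no-port MEM/MEM
  cy4 -> i6 (ld.MEM) no-port MEM/MEM
  cy5 -> i7 (ld.MEM) WAW r0
  cy6 -> i8+i9 (xor.ALU;sll.ALU) pair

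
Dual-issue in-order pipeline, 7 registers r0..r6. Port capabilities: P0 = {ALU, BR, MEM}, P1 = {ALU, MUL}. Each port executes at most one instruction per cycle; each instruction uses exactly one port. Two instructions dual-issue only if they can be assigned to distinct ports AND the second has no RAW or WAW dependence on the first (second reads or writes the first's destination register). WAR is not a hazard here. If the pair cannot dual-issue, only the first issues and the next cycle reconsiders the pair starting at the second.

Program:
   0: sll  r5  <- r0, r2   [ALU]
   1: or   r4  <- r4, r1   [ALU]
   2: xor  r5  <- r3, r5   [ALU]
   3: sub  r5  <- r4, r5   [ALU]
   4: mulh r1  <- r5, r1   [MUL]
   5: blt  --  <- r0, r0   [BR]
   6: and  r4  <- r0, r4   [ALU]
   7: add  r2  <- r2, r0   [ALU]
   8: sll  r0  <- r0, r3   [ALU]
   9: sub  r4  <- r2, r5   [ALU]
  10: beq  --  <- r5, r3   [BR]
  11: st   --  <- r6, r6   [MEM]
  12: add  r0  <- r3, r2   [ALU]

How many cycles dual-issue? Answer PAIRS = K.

[0] i0/i1  sll or  -- 2-wide
[1] i2  xor  -- RAW+WAW r5
[2] i3  sub  -- RAW r5
[3] i4/i5  mulh blt  -- 2-wide
[4] i6/i7  and add  -- 2-wide
[5] i8/i9  sll sub  -- 2-wide
[6] i10  beq  -- no-port BR/MEM
[7] i11/i12  st add  -- 2-wide

PAIRS = 5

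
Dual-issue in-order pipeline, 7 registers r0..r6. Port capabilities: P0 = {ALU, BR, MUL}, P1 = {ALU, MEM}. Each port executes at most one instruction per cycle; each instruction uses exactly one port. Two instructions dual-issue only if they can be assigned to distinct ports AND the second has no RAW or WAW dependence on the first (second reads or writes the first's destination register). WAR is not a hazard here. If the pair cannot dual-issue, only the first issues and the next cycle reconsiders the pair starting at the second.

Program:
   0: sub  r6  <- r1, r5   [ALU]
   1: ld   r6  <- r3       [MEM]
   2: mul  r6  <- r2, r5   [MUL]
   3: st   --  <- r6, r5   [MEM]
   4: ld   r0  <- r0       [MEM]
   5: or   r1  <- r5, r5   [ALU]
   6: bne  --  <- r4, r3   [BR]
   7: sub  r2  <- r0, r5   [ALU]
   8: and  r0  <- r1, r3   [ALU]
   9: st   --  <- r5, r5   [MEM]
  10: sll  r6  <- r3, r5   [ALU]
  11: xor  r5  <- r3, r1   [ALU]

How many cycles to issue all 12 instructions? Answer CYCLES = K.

CYCLES = 8

0. sub @i0  | WAW r6
1. ld @i1  | WAW r6
2. mul @i2  | RAW r6
3. st @i3  | no-port MEM/MEM
4. ld;or @i4&i5  | dual
5. bne;sub @i6&i7  | dual
6. and;st @i8&i9  | dual
7. sll;xor @i10&i11  | dual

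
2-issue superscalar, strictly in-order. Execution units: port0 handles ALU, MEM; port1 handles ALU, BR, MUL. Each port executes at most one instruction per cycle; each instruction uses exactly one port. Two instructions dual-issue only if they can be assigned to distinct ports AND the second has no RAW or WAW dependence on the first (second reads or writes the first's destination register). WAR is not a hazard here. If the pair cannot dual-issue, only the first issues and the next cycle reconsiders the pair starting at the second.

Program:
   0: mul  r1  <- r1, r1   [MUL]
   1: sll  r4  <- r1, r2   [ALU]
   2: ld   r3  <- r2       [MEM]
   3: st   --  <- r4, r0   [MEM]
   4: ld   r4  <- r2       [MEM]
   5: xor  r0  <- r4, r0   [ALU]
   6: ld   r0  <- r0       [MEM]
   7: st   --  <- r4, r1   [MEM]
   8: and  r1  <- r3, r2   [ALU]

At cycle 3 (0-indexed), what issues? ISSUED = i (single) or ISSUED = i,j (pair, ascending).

ISSUED = 4

c0: i0 mul.MUL  RAW r1
c1: i1,i2 sll.ALU/ld.MEM  pair
c2: i3 st.MEM  no-port MEM/MEM
c3: i4 ld.MEM  RAW r4
c4: i5 xor.ALU  RAW+WAW r0
c5: i6 ld.MEM  no-port MEM/MEM
c6: i7,i8 st.MEM/and.ALU  pair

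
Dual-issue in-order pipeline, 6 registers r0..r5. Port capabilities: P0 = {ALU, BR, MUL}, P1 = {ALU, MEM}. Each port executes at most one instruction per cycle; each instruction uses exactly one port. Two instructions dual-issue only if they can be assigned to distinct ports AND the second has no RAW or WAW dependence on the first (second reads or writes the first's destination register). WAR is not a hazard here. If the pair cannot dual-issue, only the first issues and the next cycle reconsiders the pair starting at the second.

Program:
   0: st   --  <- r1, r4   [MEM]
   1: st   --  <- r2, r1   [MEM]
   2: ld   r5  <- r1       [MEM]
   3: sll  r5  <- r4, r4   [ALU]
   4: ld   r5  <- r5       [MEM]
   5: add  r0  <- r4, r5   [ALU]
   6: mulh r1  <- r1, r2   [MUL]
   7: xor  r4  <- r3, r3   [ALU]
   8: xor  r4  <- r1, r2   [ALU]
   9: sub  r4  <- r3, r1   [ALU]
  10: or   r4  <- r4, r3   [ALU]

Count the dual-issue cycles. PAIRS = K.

[0] i0  st  -- no-port MEM/MEM
[1] i1  st  -- no-port MEM/MEM
[2] i2  ld  -- WAW r5
[3] i3  sll  -- RAW+WAW r5
[4] i4  ld  -- RAW r5
[5] i5,i6  add mulh  -- pair
[6] i7  xor  -- WAW r4
[7] i8  xor  -- WAW r4
[8] i9  sub  -- RAW+WAW r4
[9] i10  or  -- tail

PAIRS = 1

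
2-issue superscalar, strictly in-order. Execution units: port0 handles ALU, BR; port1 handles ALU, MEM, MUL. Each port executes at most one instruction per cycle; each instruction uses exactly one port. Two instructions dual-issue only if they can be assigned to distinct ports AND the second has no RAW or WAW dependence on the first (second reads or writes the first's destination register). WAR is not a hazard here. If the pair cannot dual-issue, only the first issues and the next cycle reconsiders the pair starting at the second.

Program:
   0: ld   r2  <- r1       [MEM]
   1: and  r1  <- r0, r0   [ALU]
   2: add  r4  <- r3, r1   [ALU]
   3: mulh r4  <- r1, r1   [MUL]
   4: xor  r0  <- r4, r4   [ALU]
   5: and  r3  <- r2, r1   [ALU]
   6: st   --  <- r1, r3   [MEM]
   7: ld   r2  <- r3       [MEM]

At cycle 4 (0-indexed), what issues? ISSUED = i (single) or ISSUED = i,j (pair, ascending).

ISSUED = 6

[0] i0&i1  ld.MEM+and.ALU  -- dual
[1] i2  add.ALU  -- WAW r4
[2] i3  mulh.MUL  -- RAW r4
[3] i4&i5  xor.ALU+and.ALU  -- dual
[4] i6  st.MEM  -- no-port MEM/MEM
[5] i7  ld.MEM  -- tail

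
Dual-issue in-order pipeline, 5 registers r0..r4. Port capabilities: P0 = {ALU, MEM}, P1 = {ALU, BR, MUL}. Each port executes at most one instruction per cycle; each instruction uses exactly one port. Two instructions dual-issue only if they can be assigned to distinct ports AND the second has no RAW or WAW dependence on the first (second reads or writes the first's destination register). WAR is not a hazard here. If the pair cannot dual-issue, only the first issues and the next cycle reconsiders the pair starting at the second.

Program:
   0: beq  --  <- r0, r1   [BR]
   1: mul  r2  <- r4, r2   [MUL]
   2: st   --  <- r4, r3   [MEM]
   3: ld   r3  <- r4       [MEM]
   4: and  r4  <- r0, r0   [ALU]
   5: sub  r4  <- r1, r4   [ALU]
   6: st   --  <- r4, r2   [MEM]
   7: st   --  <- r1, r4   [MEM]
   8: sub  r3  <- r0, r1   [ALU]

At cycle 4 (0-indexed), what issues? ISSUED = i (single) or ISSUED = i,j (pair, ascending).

t=0 i0:beq.BR ; no-port BR/MUL
t=1 i1/i2:mul.MUL+st.MEM ; pair
t=2 i3/i4:ld.MEM+and.ALU ; pair
t=3 i5:sub.ALU ; RAW r4
t=4 i6:st.MEM ; no-port MEM/MEM
t=5 i7/i8:st.MEM+sub.ALU ; pair

ISSUED = 6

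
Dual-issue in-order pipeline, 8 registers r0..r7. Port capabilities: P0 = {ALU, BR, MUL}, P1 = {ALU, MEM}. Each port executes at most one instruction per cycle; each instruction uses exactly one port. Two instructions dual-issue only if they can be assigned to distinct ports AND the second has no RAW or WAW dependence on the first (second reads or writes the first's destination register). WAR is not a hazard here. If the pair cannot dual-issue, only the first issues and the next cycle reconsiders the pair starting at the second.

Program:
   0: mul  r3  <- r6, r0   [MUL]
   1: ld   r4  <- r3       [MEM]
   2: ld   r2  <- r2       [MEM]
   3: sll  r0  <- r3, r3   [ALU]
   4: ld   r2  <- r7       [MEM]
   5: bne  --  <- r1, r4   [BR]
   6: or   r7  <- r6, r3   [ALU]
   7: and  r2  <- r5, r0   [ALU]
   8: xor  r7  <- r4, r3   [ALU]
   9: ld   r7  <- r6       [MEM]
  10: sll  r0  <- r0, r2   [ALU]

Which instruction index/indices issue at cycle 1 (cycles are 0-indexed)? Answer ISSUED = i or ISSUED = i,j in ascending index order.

[0] i0  mul.MUL  -- RAW r3
[1] i1  ld.MEM  -- no-port MEM/MEM
[2] i2+i3  ld.MEM;sll.ALU  -- 2-wide
[3] i4+i5  ld.MEM;bne.BR  -- 2-wide
[4] i6+i7  or.ALU;and.ALU  -- 2-wide
[5] i8  xor.ALU  -- WAW r7
[6] i9+i10  ld.MEM;sll.ALU  -- 2-wide

ISSUED = 1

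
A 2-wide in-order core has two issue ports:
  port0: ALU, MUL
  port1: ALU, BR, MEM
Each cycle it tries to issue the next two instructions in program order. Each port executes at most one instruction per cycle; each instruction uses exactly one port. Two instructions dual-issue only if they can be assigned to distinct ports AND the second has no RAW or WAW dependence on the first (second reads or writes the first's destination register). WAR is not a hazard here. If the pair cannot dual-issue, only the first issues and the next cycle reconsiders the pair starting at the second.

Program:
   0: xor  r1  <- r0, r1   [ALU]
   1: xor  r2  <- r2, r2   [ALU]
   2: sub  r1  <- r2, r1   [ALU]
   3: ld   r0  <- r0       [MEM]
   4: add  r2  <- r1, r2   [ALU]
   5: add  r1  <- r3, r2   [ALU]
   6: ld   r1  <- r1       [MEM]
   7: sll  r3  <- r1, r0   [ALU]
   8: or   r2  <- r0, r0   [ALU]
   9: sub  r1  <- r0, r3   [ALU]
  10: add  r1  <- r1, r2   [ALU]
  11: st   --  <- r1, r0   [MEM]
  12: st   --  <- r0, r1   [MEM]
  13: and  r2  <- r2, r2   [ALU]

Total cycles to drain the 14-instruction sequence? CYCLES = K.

0. xor.ALU+xor.ALU @i0/i1  | 2-wide
1. sub.ALU+ld.MEM @i2/i3  | 2-wide
2. add.ALU @i4  | RAW r2
3. add.ALU @i5  | RAW+WAW r1
4. ld.MEM @i6  | RAW r1
5. sll.ALU+or.ALU @i7/i8  | 2-wide
6. sub.ALU @i9  | RAW+WAW r1
7. add.ALU @i10  | RAW r1
8. st.MEM @i11  | no-port MEM/MEM
9. st.MEM+and.ALU @i12/i13  | 2-wide

CYCLES = 10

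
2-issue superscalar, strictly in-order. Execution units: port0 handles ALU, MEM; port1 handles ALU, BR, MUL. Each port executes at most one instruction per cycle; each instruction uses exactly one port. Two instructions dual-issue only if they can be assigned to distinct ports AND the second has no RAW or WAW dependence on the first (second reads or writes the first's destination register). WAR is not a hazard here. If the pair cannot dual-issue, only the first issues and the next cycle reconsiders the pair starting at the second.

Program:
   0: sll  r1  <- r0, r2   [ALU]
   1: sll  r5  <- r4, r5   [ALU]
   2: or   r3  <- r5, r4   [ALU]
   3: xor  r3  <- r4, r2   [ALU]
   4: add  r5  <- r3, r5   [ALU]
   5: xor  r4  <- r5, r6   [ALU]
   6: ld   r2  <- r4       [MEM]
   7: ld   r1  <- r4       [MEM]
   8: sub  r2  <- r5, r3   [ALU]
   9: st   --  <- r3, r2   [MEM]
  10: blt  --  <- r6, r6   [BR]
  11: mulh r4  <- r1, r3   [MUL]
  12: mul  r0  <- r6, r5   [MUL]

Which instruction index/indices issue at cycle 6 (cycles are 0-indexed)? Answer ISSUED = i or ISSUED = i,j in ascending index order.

ISSUED = 7,8

[0] i0+i1  sll.ALU+sll.ALU  -- pair
[1] i2  or.ALU  -- WAW r3
[2] i3  xor.ALU  -- RAW r3
[3] i4  add.ALU  -- RAW r5
[4] i5  xor.ALU  -- RAW r4
[5] i6  ld.MEM  -- no-port MEM/MEM
[6] i7+i8  ld.MEM+sub.ALU  -- pair
[7] i9+i10  st.MEM+blt.BR  -- pair
[8] i11  mulh.MUL  -- no-port MUL/MUL
[9] i12  mul.MUL  -- tail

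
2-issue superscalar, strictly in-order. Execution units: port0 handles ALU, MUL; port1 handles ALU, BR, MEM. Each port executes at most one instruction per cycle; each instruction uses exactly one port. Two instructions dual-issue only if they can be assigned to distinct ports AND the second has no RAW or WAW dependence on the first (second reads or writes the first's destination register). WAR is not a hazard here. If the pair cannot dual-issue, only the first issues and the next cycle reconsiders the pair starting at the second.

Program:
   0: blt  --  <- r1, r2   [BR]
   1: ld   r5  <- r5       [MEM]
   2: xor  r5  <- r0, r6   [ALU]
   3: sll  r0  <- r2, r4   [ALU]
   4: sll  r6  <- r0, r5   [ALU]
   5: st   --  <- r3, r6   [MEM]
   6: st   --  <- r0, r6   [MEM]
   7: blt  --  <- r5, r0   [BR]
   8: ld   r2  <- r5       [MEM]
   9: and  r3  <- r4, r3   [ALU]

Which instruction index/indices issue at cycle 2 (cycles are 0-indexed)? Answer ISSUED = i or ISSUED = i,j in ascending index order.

  cy0 -> i0 (blt) no-port BR/MEM
  cy1 -> i1 (ld) WAW r5
  cy2 -> i2,i3 (xor;sll) dual
  cy3 -> i4 (sll) RAW r6
  cy4 -> i5 (st) no-port MEM/MEM
  cy5 -> i6 (st) no-port MEM/BR
  cy6 -> i7 (blt) no-port BR/MEM
  cy7 -> i8,i9 (ld;and) dual

ISSUED = 2,3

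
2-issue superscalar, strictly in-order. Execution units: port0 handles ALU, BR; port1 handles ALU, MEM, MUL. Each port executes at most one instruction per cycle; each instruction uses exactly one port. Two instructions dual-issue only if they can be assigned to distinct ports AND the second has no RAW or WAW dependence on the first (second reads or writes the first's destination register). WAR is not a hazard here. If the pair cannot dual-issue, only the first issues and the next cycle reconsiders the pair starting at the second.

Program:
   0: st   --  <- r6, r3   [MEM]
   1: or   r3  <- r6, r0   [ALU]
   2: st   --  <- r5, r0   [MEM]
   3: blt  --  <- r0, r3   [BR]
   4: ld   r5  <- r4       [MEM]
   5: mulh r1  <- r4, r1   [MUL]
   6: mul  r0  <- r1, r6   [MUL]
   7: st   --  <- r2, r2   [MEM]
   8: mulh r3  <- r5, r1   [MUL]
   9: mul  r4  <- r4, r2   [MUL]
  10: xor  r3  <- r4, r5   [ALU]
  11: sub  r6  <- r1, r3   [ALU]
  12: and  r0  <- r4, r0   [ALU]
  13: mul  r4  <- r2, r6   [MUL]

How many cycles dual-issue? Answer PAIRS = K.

  cy0 -> i0,i1 (st.MEM;or.ALU) pair
  cy1 -> i2,i3 (st.MEM;blt.BR) pair
  cy2 -> i4 (ld.MEM) no-port MEM/MUL
  cy3 -> i5 (mulh.MUL) no-port MUL/MUL
  cy4 -> i6 (mul.MUL) no-port MUL/MEM
  cy5 -> i7 (st.MEM) no-port MEM/MUL
  cy6 -> i8 (mulh.MUL) no-port MUL/MUL
  cy7 -> i9 (mul.MUL) RAW r4
  cy8 -> i10 (xor.ALU) RAW r3
  cy9 -> i11,i12 (sub.ALU;and.ALU) pair
  cy10 -> i13 (mul.MUL) tail

PAIRS = 3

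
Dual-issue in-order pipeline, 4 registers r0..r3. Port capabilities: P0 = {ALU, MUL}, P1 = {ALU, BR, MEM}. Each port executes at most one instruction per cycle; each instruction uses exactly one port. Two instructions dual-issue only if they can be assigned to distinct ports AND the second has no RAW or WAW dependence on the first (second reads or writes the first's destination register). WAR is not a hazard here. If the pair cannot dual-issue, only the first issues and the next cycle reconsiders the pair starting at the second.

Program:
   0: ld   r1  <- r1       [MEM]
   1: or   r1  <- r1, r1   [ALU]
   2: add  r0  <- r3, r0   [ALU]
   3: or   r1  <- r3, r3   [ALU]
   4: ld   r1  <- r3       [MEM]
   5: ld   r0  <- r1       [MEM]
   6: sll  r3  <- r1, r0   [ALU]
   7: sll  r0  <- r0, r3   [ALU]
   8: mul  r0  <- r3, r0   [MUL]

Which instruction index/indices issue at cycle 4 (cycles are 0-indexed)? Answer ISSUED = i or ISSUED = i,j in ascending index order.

ISSUED = 5

t=0 i0:ld ; RAW+WAW r1
t=1 i1&i2:or/add ; pair
t=2 i3:or ; WAW r1
t=3 i4:ld ; no-port MEM/MEM
t=4 i5:ld ; RAW r0
t=5 i6:sll ; RAW r3
t=6 i7:sll ; RAW+WAW r0
t=7 i8:mul ; tail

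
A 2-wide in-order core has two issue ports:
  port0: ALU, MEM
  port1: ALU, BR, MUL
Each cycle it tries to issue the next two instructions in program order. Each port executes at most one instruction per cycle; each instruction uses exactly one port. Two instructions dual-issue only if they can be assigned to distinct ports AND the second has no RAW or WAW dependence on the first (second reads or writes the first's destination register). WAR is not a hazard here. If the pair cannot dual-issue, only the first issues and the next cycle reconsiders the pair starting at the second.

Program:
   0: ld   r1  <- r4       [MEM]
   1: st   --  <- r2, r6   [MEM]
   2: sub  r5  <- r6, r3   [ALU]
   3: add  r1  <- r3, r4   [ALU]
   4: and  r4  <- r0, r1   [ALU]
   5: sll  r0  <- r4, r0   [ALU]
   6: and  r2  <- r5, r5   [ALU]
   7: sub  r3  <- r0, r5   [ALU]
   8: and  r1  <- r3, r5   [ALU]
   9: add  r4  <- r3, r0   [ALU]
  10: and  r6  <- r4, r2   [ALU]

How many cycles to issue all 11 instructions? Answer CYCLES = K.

#0 head=0: ld.MEM i0 no-port MEM/MEM
#1 head=1: st.MEM/sub.ALU i1,i2 2-wide
#2 head=3: add.ALU i3 RAW r1
#3 head=4: and.ALU i4 RAW r4
#4 head=5: sll.ALU/and.ALU i5,i6 2-wide
#5 head=7: sub.ALU i7 RAW r3
#6 head=8: and.ALU/add.ALU i8,i9 2-wide
#7 head=10: and.ALU i10 tail

CYCLES = 8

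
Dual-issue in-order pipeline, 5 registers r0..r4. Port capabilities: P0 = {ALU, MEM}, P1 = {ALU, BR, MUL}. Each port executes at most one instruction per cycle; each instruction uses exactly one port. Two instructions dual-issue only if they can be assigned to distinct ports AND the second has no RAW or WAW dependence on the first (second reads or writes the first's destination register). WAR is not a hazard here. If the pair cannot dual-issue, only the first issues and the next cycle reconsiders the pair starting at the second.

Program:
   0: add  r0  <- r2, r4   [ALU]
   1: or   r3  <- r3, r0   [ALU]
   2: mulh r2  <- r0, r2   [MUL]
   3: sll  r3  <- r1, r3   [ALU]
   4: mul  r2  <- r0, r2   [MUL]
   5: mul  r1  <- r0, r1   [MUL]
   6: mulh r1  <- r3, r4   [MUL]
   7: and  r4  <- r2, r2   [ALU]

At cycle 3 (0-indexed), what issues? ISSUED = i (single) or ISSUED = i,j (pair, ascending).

#0 head=0: add i0 RAW r0
#1 head=1: or mulh i1+i2 pair
#2 head=3: sll mul i3+i4 pair
#3 head=5: mul i5 no-port MUL/MUL
#4 head=6: mulh and i6+i7 pair

ISSUED = 5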